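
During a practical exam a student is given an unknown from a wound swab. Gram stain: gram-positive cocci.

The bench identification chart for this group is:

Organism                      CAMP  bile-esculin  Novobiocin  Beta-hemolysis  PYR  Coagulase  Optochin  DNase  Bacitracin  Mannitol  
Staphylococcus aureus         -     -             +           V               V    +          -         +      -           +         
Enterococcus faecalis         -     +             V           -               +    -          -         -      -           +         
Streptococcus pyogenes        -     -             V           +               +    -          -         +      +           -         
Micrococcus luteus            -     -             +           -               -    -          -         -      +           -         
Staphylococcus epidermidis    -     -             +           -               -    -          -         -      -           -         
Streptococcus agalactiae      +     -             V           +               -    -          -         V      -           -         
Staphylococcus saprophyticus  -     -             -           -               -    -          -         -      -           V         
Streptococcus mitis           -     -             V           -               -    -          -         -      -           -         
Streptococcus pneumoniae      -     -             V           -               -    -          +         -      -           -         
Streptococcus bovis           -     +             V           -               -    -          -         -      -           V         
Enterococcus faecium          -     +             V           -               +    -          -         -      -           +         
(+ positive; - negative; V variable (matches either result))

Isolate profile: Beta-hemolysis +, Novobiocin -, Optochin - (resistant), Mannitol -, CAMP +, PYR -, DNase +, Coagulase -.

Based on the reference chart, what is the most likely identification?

DNase +: excludes 8 organisms — 3 left.
PYR -: excludes Streptococcus pyogenes — 2 left.
Coagulase -: excludes Staphylococcus aureus — 1 left.
Novobiocin -: the one remaining candidate is consistent.
Optochin -: the one remaining candidate is consistent.
CAMP +: the one remaining candidate is consistent.
Beta-hemolysis +: the one remaining candidate is consistent.
Mannitol -: the one remaining candidate is consistent.

Streptococcus agalactiae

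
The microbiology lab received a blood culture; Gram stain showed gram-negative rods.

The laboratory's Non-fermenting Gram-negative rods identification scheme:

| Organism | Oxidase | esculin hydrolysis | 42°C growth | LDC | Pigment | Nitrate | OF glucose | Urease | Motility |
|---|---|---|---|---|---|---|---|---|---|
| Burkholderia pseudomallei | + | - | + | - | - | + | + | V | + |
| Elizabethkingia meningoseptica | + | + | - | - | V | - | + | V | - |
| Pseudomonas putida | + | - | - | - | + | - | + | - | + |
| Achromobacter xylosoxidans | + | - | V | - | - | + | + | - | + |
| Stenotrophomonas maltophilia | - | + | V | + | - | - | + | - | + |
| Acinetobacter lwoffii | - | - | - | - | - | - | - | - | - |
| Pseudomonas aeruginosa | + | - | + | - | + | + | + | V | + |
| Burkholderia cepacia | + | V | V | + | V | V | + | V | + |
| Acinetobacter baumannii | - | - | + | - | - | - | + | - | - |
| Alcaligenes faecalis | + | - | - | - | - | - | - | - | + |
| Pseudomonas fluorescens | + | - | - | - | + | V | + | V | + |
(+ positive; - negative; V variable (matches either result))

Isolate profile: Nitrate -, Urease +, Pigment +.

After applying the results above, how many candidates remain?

3

Pigment +: excludes 6 organisms — 5 left.
Urease +: excludes Pseudomonas putida — 4 left.
Nitrate -: excludes Pseudomonas aeruginosa — 3 left.
Still consistent: Burkholderia cepacia, Elizabethkingia meningoseptica, Pseudomonas fluorescens.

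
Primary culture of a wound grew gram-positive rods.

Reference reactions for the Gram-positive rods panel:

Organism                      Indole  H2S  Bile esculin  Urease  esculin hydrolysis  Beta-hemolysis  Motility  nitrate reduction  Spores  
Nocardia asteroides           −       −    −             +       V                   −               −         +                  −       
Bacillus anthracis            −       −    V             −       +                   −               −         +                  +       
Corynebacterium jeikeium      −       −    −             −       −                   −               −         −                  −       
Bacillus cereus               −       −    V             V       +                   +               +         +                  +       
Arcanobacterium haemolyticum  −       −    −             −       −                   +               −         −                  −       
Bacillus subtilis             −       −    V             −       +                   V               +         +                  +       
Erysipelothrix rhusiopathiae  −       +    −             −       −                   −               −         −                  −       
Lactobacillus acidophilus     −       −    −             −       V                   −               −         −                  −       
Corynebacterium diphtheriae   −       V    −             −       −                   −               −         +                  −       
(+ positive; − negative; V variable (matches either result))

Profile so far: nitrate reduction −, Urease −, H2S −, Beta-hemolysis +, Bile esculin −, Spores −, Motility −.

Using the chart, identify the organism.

Arcanobacterium haemolyticum

H2S −: excludes Erysipelothrix rhusiopathiae — 8 left.
Bile esculin −: all 8 remaining candidates are consistent.
nitrate reduction −: excludes 5 organisms — 3 left.
Spores −: all 3 remaining candidates are consistent.
Motility −: all 3 remaining candidates are consistent.
Beta-hemolysis +: excludes Corynebacterium jeikeium, Lactobacillus acidophilus — 1 left.
Urease −: the one remaining candidate is consistent.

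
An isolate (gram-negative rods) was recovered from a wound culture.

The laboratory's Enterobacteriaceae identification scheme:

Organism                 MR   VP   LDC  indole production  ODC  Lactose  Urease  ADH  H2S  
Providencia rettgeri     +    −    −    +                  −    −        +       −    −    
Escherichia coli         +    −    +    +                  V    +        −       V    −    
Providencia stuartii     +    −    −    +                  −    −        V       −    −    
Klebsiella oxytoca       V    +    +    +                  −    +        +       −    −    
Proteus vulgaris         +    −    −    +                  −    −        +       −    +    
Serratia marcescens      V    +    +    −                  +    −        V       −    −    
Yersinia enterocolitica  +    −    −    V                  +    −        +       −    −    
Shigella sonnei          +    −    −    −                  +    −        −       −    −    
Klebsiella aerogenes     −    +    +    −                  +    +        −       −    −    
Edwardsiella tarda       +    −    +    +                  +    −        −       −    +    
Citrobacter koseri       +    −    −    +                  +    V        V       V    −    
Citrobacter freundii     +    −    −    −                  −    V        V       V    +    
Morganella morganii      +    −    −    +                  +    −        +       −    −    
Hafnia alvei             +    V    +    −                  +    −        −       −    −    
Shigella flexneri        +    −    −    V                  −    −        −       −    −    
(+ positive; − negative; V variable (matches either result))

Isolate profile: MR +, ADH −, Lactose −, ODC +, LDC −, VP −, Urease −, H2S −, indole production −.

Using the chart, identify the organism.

indole production −: excludes 8 organisms — 7 left.
MR +: excludes Klebsiella aerogenes — 6 left.
LDC −: excludes Serratia marcescens, Hafnia alvei — 4 left.
Urease −: excludes Yersinia enterocolitica — 3 left.
H2S −: excludes Citrobacter freundii — 2 left.
ODC +: excludes Shigella flexneri — 1 left.
Lactose −: the one remaining candidate is consistent.
ADH −: the one remaining candidate is consistent.
VP −: the one remaining candidate is consistent.

Shigella sonnei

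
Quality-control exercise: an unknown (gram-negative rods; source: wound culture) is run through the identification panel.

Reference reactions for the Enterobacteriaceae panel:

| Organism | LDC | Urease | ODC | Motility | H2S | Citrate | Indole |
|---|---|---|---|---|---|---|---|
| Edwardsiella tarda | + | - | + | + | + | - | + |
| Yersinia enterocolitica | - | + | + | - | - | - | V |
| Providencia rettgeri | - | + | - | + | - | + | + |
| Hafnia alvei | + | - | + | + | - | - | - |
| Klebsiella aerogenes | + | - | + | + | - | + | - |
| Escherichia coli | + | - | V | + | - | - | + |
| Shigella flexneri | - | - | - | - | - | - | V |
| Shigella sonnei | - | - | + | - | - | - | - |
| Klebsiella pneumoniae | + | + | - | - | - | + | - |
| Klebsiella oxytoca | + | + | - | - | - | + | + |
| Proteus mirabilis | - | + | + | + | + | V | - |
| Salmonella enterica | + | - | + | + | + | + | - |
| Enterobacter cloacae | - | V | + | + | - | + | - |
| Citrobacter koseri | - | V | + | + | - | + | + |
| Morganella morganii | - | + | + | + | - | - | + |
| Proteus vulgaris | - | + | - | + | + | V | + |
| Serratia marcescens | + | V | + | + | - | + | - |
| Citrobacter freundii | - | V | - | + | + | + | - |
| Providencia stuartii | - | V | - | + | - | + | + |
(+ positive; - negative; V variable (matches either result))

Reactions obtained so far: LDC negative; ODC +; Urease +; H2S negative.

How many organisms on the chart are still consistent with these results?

Urease +: excludes 7 organisms — 12 left.
H2S -: excludes Proteus mirabilis, Proteus vulgaris, Citrobacter freundii — 9 left.
LDC -: excludes Klebsiella pneumoniae, Klebsiella oxytoca, Serratia marcescens — 6 left.
ODC +: excludes Providencia rettgeri, Providencia stuartii — 4 left.
Still consistent: Citrobacter koseri, Enterobacter cloacae, Morganella morganii, Yersinia enterocolitica.

4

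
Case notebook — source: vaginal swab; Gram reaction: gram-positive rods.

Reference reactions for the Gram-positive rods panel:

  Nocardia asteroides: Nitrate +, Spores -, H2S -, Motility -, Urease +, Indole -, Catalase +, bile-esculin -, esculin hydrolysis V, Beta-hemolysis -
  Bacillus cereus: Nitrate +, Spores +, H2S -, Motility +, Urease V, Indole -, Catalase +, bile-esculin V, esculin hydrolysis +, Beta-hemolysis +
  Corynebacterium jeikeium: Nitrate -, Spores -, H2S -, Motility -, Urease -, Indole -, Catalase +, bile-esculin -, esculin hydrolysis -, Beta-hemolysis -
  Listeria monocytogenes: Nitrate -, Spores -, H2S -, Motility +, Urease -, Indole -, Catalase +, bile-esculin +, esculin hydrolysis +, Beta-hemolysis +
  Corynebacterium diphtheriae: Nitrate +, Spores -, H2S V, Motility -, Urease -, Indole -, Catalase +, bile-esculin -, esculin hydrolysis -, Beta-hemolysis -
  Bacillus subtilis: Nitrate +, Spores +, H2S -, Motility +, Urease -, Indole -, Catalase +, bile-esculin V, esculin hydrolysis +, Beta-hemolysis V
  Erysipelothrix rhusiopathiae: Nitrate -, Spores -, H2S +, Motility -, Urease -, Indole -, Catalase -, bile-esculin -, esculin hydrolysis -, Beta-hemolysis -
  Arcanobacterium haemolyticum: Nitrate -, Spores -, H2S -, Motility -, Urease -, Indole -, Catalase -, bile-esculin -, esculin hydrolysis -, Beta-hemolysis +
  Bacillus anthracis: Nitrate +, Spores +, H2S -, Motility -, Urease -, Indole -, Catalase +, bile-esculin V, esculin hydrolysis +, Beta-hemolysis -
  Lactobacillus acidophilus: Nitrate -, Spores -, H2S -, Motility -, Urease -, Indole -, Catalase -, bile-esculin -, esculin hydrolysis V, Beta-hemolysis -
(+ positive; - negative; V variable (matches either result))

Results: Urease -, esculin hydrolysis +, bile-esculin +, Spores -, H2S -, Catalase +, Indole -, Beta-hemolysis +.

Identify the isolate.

Listeria monocytogenes

Urease -: excludes Nocardia asteroides — 9 left.
Indole -: all 9 remaining candidates are consistent.
Spores -: excludes Bacillus cereus, Bacillus subtilis, Bacillus anthracis — 6 left.
Catalase +: excludes Erysipelothrix rhusiopathiae, Arcanobacterium haemolyticum, Lactobacillus acidophilus — 3 left.
Beta-hemolysis +: excludes Corynebacterium jeikeium, Corynebacterium diphtheriae — 1 left.
H2S -: the one remaining candidate is consistent.
esculin hydrolysis +: the one remaining candidate is consistent.
bile-esculin +: the one remaining candidate is consistent.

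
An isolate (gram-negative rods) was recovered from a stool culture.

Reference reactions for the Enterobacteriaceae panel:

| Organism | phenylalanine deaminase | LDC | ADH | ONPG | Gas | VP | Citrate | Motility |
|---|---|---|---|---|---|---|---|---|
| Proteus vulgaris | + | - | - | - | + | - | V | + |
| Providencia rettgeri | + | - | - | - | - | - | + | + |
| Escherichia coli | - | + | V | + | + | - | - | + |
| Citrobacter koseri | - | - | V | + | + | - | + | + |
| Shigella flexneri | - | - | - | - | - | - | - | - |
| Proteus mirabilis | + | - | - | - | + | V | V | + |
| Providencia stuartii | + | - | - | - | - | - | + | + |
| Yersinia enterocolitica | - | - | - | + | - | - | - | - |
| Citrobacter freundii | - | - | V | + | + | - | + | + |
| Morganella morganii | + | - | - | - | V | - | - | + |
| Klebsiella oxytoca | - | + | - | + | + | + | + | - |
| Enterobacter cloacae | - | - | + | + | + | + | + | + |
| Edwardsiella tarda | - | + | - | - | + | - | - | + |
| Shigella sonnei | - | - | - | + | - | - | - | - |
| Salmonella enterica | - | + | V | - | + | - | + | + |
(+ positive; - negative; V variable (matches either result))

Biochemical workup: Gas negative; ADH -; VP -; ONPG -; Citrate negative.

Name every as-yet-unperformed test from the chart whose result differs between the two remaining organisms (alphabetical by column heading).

Motility, phenylalanine deaminase

Gas -: excludes 9 organisms — 6 left.
Citrate -: excludes Providencia rettgeri, Providencia stuartii — 4 left.
VP -: all 4 remaining candidates are consistent.
ADH -: all 4 remaining candidates are consistent.
ONPG -: excludes Yersinia enterocolitica, Shigella sonnei — 2 left.
Two candidates remain: Morganella morganii and Shigella flexneri.
  phenylalanine deaminase: Morganella morganii +, Shigella flexneri - — discriminates.
  LDC: - vs - — same for both, does not separate.
  Motility: Morganella morganii +, Shigella flexneri - — discriminates.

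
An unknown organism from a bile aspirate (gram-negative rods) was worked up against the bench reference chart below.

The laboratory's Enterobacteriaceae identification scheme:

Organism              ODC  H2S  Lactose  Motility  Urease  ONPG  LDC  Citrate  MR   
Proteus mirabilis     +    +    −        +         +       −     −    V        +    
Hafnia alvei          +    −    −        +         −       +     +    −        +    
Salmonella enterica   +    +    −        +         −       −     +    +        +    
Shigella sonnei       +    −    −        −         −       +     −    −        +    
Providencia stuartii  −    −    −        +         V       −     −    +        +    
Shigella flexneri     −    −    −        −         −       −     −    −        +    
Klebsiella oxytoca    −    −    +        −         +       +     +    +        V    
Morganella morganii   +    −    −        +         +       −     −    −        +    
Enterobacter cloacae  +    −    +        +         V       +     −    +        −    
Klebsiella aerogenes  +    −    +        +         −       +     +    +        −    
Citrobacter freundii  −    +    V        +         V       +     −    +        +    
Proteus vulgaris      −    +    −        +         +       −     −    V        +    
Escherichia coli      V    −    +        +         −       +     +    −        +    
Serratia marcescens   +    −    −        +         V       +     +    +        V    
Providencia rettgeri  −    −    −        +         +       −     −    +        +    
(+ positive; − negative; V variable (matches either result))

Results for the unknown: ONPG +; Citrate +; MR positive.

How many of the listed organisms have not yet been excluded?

3

ONPG +: excludes 7 organisms — 8 left.
MR +: excludes Enterobacter cloacae, Klebsiella aerogenes — 6 left.
Citrate +: excludes Hafnia alvei, Shigella sonnei, Escherichia coli — 3 left.
Still consistent: Citrobacter freundii, Klebsiella oxytoca, Serratia marcescens.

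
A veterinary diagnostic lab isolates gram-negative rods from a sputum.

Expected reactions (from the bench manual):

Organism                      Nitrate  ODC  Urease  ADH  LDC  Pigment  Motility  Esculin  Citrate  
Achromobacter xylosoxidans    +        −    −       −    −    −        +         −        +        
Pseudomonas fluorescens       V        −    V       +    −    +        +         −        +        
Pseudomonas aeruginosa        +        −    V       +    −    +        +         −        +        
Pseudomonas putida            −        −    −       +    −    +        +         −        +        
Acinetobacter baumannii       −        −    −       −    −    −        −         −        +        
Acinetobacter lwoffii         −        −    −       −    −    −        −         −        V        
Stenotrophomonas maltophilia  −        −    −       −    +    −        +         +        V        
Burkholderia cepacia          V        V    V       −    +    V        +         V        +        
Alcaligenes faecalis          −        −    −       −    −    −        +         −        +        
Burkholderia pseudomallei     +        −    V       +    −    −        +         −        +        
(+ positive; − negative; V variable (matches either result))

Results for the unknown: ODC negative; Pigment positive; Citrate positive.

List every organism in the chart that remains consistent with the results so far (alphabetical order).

Burkholderia cepacia, Pseudomonas aeruginosa, Pseudomonas fluorescens, Pseudomonas putida

ODC −: all 10 remaining candidates are consistent.
Citrate +: all 10 remaining candidates are consistent.
Pigment +: excludes 6 organisms — 4 left.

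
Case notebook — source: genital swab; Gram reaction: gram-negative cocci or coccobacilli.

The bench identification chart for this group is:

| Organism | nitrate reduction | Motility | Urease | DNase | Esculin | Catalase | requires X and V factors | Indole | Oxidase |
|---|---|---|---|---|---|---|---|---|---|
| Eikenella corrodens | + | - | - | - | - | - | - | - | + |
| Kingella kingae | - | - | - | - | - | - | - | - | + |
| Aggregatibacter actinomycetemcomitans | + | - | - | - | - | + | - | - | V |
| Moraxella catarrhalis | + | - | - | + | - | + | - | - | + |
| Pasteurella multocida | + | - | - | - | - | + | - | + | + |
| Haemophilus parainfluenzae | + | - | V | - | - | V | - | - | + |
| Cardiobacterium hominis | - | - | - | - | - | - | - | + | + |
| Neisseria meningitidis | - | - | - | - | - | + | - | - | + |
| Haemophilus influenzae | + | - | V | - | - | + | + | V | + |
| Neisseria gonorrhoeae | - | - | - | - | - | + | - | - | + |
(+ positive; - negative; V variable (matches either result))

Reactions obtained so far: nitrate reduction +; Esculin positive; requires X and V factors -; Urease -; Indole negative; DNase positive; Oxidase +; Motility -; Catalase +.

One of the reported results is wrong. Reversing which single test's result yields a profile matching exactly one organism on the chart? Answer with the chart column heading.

Esculin

As reported, no row in the chart matches all 9 reactions.
Reversing requires X and V factors → still no organism matches.
Reversing Urease → still no organism matches.
Reversing DNase → still no organism matches.
Reversing Oxidase → still no organism matches.
Reversing Motility → still no organism matches.
Reversing nitrate reduction → still no organism matches.
Reversing Esculin (to -) → unique match: Moraxella catarrhalis.
Reversing Catalase → still no organism matches.
Reversing Indole → still no organism matches.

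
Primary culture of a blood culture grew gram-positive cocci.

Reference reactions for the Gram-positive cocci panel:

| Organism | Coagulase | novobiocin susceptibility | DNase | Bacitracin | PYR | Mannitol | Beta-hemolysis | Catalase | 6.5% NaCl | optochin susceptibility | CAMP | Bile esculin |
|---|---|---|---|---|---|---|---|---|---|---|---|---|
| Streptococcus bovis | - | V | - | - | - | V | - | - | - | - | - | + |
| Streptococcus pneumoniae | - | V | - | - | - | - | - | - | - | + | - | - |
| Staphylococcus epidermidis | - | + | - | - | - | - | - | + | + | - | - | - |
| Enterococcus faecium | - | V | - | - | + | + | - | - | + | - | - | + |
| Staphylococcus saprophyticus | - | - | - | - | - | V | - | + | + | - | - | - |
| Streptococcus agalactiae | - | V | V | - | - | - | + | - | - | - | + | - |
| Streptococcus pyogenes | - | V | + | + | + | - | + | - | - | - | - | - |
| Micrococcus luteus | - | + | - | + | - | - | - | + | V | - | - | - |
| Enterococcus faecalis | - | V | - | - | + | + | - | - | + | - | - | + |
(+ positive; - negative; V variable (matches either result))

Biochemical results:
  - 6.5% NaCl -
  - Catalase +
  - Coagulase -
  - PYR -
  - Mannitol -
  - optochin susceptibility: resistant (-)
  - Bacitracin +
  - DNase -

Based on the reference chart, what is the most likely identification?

Bacitracin +: excludes 7 organisms — 2 left.
Coagulase -: all 2 remaining candidates are consistent.
DNase -: excludes Streptococcus pyogenes — 1 left.
PYR -: the one remaining candidate is consistent.
optochin susceptibility -: the one remaining candidate is consistent.
6.5% NaCl -: the one remaining candidate is consistent.
Catalase +: the one remaining candidate is consistent.
Mannitol -: the one remaining candidate is consistent.

Micrococcus luteus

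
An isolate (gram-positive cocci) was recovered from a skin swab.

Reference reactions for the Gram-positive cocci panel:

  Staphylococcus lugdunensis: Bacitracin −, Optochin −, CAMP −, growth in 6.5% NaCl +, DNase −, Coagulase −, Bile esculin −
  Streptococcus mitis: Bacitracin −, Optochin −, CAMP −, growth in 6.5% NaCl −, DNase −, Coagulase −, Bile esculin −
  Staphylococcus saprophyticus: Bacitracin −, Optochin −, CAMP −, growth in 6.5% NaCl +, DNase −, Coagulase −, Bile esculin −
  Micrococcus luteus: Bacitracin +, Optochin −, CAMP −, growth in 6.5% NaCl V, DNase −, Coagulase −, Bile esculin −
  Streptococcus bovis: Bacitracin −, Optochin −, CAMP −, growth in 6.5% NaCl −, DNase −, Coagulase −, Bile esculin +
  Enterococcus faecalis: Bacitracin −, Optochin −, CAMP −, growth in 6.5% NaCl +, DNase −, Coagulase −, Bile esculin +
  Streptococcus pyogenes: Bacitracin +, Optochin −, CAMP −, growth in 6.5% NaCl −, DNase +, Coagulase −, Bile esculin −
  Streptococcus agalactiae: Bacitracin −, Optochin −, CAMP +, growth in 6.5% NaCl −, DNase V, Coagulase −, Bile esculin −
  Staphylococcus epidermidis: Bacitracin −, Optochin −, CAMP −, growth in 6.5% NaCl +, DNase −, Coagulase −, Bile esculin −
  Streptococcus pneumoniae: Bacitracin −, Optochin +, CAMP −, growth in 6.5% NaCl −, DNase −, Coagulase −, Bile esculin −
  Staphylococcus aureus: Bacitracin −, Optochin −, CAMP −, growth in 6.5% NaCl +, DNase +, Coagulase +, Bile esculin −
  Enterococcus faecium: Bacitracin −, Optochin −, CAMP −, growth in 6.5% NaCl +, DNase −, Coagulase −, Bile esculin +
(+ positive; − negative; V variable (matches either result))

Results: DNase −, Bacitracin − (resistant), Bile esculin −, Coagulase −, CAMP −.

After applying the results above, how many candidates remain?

5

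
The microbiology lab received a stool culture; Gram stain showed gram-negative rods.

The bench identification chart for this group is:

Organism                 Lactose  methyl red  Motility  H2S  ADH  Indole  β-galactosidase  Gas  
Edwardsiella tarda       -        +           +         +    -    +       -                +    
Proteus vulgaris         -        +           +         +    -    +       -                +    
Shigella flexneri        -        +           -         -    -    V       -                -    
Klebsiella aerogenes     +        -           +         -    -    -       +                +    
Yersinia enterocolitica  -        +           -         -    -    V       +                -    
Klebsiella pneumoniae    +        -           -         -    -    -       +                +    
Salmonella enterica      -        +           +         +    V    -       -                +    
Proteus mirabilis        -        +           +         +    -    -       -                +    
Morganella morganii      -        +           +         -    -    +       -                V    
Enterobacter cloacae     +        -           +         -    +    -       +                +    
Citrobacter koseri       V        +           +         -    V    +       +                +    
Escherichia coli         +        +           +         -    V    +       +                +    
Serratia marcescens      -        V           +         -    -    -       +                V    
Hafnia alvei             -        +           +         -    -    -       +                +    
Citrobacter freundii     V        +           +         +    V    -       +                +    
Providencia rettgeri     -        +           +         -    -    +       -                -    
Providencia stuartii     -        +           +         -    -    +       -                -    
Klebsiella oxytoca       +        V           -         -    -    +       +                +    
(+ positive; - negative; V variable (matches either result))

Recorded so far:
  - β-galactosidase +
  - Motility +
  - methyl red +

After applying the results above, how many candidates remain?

5

Motility +: excludes Shigella flexneri, Yersinia enterocolitica, Klebsiella pneumoniae, Klebsiella oxytoca — 14 left.
β-galactosidase +: excludes 7 organisms — 7 left.
methyl red +: excludes Klebsiella aerogenes, Enterobacter cloacae — 5 left.
Still consistent: Citrobacter freundii, Citrobacter koseri, Escherichia coli, Hafnia alvei, Serratia marcescens.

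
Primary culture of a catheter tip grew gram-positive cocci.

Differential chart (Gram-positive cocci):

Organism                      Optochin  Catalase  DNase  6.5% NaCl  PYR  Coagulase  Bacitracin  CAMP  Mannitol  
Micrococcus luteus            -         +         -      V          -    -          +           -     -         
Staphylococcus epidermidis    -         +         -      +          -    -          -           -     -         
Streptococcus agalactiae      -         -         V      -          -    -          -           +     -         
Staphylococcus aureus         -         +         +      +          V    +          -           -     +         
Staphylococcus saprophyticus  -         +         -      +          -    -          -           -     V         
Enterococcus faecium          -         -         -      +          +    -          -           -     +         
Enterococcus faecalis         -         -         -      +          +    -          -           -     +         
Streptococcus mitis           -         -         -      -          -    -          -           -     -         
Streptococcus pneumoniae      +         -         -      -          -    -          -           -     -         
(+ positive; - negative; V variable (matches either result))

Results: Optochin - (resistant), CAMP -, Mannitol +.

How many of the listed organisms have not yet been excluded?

4

Optochin -: excludes Streptococcus pneumoniae — 8 left.
Mannitol +: excludes Micrococcus luteus, Staphylococcus epidermidis, Streptococcus agalactiae, Streptococcus mitis — 4 left.
CAMP -: all 4 remaining candidates are consistent.
Still consistent: Enterococcus faecalis, Enterococcus faecium, Staphylococcus aureus, Staphylococcus saprophyticus.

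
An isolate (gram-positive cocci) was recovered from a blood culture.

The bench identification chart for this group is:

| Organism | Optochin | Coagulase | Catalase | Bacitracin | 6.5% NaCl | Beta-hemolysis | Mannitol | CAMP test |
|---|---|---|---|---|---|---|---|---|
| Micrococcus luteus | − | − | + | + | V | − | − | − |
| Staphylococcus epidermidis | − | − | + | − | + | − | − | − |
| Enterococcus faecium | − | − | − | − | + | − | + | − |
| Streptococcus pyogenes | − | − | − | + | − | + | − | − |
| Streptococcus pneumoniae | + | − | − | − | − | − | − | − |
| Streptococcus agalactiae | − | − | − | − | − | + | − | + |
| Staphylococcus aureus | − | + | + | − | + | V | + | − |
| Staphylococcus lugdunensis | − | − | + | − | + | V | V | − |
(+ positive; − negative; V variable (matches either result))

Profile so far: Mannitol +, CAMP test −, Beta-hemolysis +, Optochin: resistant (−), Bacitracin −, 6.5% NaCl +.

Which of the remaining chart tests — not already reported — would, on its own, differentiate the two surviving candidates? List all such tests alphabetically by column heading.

Mannitol +: excludes 5 organisms — 3 left.
6.5% NaCl +: all 3 remaining candidates are consistent.
Optochin −: all 3 remaining candidates are consistent.
Bacitracin −: all 3 remaining candidates are consistent.
CAMP test −: all 3 remaining candidates are consistent.
Beta-hemolysis +: excludes Enterococcus faecium — 2 left.
Two candidates remain: Staphylococcus aureus and Staphylococcus lugdunensis.
  Coagulase: Staphylococcus aureus +, Staphylococcus lugdunensis − — discriminates.
  Catalase: + vs + — same for both, does not separate.

Coagulase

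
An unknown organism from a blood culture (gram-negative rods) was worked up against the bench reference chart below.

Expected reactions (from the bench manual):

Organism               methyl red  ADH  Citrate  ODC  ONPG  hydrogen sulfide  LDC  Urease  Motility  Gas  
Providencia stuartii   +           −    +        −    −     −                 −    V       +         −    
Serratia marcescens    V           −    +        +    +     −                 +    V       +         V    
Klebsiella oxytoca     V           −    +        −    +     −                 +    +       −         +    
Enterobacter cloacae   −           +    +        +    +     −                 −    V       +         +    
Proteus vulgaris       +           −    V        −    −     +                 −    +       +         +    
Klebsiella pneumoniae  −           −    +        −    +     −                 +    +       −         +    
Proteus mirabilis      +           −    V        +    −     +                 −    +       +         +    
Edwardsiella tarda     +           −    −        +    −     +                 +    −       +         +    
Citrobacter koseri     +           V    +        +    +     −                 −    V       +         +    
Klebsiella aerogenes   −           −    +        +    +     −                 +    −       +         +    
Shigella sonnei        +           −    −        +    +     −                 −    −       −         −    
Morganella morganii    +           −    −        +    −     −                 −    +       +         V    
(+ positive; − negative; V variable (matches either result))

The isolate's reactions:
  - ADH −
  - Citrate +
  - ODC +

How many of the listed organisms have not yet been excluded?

4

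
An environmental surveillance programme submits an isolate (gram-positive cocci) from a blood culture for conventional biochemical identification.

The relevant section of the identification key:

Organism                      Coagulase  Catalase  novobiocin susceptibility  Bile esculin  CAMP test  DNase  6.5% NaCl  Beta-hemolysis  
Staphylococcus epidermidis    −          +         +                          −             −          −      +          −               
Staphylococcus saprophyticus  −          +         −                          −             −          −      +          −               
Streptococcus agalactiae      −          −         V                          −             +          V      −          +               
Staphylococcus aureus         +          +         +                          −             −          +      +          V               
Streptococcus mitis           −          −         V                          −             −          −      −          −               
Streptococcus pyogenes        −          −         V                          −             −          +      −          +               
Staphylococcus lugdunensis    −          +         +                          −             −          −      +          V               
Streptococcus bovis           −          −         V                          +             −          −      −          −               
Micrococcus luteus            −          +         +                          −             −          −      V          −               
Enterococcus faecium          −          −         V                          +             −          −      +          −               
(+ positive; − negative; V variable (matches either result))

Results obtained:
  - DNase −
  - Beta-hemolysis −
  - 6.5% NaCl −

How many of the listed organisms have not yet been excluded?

DNase −: excludes Staphylococcus aureus, Streptococcus pyogenes — 8 left.
Beta-hemolysis −: excludes Streptococcus agalactiae — 7 left.
6.5% NaCl −: excludes Staphylococcus epidermidis, Staphylococcus saprophyticus, Staphylococcus lugdunensis, Enterococcus faecium — 3 left.
Still consistent: Micrococcus luteus, Streptococcus bovis, Streptococcus mitis.

3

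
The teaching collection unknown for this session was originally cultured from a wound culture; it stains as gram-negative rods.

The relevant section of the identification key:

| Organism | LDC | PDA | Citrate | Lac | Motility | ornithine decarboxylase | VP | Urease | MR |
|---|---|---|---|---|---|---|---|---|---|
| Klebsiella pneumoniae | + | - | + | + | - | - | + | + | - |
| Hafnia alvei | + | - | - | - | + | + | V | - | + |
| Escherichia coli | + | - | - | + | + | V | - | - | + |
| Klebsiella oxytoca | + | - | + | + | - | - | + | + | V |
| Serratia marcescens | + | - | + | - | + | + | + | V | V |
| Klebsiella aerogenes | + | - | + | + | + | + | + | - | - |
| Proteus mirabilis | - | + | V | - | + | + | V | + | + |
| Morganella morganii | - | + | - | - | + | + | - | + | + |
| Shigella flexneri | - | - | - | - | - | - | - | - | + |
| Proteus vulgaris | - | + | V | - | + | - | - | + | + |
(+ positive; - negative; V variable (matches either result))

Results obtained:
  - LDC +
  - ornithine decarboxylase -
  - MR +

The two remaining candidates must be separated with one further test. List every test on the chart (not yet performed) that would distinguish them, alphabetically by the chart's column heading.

Citrate, Motility, Urease, VP

MR +: excludes Klebsiella pneumoniae, Klebsiella aerogenes — 8 left.
ornithine decarboxylase -: excludes Hafnia alvei, Serratia marcescens, Proteus mirabilis, Morganella morganii — 4 left.
LDC +: excludes Shigella flexneri, Proteus vulgaris — 2 left.
Two candidates remain: Escherichia coli and Klebsiella oxytoca.
  PDA: - vs - — same for both, does not separate.
  Citrate: Escherichia coli -, Klebsiella oxytoca + — discriminates.
  Lac: + vs + — same for both, does not separate.
  Motility: Escherichia coli +, Klebsiella oxytoca - — discriminates.
  VP: Escherichia coli -, Klebsiella oxytoca + — discriminates.
  Urease: Escherichia coli -, Klebsiella oxytoca + — discriminates.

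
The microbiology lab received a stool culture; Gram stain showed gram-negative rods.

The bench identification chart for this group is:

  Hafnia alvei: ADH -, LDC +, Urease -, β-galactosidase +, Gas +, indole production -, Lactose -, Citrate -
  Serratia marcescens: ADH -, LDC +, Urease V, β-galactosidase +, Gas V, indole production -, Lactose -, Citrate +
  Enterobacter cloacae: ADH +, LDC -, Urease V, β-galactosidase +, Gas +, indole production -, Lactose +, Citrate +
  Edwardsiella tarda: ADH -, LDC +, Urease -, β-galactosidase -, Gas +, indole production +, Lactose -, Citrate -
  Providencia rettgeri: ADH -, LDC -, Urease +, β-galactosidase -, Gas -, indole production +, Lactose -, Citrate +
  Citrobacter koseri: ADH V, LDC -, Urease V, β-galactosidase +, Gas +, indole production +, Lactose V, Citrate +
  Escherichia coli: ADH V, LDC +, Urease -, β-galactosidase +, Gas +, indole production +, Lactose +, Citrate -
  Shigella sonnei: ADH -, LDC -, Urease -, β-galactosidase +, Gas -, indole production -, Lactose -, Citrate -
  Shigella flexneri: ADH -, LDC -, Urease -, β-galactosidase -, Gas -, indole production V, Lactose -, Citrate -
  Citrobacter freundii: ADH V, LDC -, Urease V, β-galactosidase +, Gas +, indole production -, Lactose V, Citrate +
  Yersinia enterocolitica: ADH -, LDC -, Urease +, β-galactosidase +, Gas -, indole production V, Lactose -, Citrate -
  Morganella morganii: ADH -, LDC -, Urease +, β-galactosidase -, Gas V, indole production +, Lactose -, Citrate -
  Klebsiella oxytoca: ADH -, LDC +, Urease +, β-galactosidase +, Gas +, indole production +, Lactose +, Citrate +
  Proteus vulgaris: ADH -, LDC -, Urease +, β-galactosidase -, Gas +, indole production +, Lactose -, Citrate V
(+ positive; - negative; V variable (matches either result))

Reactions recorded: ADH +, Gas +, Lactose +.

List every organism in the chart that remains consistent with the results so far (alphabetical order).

Citrobacter freundii, Citrobacter koseri, Enterobacter cloacae, Escherichia coli

ADH +: excludes 10 organisms — 4 left.
Gas +: all 4 remaining candidates are consistent.
Lactose +: all 4 remaining candidates are consistent.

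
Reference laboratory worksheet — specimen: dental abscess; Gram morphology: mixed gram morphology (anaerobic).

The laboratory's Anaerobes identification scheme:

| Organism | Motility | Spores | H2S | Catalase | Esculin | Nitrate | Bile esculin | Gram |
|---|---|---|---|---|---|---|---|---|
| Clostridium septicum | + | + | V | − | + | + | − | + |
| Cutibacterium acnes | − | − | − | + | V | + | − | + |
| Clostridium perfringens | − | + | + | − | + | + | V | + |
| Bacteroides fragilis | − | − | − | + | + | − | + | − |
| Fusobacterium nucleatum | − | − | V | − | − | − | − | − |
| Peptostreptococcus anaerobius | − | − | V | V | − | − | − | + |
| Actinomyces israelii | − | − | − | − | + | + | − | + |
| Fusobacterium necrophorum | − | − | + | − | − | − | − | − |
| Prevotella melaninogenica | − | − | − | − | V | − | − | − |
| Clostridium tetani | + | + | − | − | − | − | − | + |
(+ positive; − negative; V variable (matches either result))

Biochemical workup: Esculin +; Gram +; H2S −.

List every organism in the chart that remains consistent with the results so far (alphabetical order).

Actinomyces israelii, Clostridium septicum, Cutibacterium acnes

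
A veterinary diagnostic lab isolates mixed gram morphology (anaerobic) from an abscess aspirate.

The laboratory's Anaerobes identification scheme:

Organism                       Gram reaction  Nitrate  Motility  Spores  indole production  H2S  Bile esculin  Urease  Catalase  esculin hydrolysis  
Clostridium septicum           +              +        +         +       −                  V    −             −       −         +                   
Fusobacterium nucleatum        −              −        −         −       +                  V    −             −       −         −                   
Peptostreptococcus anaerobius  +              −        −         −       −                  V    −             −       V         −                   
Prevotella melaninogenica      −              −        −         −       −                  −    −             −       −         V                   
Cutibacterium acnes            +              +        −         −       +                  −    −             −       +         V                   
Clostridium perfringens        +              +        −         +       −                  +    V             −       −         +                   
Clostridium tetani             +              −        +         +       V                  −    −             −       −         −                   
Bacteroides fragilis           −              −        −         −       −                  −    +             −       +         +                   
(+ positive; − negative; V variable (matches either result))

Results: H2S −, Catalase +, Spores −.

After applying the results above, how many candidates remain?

3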